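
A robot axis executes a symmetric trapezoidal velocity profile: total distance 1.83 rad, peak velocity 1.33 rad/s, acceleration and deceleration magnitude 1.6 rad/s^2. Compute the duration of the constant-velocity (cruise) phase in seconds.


t_acc = v/a = 0.831250 s, d_acc = v^2/(2a) = 0.552781 rad each
d_cruise = 1.83 - 2*0.552781 = 0.724438 rad
t_cruise = d_cruise/v = 0.724438/1.33 = 0.5447

0.5447 s


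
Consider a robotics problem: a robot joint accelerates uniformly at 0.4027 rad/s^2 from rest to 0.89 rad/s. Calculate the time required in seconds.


t = delta_omega / alpha = 0.89 / 0.4027 = 2.2101

2.2101 s


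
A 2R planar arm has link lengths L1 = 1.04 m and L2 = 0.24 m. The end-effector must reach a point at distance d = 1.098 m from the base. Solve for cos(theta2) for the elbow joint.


cos(th2) = (d^2 - L1^2 - L2^2)/(2*L1*L2) = (1.098^2 - 1.04^2 - 0.24^2)/(2*1.04*0.24) = 0.1330

0.1330


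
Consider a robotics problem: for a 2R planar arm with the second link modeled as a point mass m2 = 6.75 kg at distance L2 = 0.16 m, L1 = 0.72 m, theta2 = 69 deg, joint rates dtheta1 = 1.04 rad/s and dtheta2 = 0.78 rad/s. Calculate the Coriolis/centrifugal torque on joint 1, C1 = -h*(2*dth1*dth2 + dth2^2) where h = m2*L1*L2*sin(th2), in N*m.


h = m2*L1*L2*sin(th2) = 6.75*0.72*0.16*sin(69 deg) = 0.725952
C1 = -h*(2*1.04*0.78 + 0.78^2) = -0.725952*2.2308 = -1.6195

-1.6195 N*m


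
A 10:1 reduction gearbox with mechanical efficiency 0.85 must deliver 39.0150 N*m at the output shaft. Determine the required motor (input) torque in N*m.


tau_in = tau_out / (N * eta) = 39.0150 / (10 * 0.85) = 4.5900

4.5900 N*m


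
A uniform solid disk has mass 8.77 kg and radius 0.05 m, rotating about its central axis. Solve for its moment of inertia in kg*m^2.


I = (1/2)*m*R^2 = 0.5*8.77*0.05^2 = 0.0110

0.0110 kg*m^2


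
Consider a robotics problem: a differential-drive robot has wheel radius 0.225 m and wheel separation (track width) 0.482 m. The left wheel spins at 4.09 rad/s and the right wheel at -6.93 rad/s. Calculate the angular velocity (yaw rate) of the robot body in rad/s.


omega = r*(wR - wL)/L = 0.225*(-6.93 - (4.09))/0.482 = -5.1442

-5.1442 rad/s


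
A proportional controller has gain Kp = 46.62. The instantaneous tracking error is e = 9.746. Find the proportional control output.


u_P = Kp * e = 46.62 * 9.746 = 454.3585

454.3585


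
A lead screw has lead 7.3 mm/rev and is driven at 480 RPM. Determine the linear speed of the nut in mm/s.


v = lead * (RPM/60) = 7.3*480/60 = 58.4000

58.4000 mm/s


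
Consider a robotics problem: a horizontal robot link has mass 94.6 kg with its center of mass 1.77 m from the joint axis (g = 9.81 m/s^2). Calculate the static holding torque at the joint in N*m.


tau = m*g*L = 94.6 * 9.81 * 1.77 = 1642.6060

1642.6060 N*m


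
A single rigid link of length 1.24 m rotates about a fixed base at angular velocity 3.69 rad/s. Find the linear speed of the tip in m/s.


v = L*omega = 1.24 * 3.69 = 4.5756

4.5756 m/s


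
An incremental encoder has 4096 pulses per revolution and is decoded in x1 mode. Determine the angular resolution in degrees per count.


resolution = 360 / (PPR * 1) = 360 / 4096 = 0.0879

0.0879 degrees


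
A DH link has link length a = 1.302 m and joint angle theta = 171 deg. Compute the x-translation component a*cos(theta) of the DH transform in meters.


a*cos(theta) = 1.302*cos(171 deg) = -1.2860

-1.2860 m


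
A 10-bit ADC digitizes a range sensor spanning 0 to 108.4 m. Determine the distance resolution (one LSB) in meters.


res = range / 2^n = 108.4/2^10 = 108.4/1024 = 0.1059

0.1059 m


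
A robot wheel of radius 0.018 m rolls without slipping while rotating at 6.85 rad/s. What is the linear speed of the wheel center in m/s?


v = omega * r = 6.85 * 0.018 = 0.1233

0.1233 m/s


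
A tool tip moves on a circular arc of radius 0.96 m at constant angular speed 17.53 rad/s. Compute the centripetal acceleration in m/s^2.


a_c = omega^2 * r = 17.53^2 * 0.96 = 295.0089

295.0089 m/s^2


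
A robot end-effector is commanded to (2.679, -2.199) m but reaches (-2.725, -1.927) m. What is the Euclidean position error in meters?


dx = -2.725 - (2.679) = -5.4040, dy = -1.927 - (-2.199) = 0.2720
err = sqrt(29.203216 + 0.073984) = 5.4108

5.4108 m


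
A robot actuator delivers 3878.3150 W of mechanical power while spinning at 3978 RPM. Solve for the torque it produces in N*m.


omega = 3978 * 2*pi/60 = 416.575186 rad/s
tau = P / omega = 3878.3150 / 416.575186 = 9.3100

9.3100 N*m


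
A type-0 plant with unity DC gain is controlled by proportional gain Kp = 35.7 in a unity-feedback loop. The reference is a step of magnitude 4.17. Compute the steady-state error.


e_ss = R/(1 + Kp) = 4.17/(1 + 35.7) = 4.17/36.7000 = 0.1136

0.1136


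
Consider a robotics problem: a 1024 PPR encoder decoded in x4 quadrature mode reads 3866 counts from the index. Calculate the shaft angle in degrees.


angle = counts * 360 / (PPR*4) = 3866 * 360 / 4096 = 339.7852

339.7852 degrees


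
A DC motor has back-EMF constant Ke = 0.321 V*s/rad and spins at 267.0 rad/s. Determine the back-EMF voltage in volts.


V_emf = Ke * omega = 0.321*267.0 = 85.7070

85.7070 V


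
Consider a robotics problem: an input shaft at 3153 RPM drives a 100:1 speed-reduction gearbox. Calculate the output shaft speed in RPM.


omega_out = omega_in / N = 3153 / 100 = 31.5300

31.5300 RPM


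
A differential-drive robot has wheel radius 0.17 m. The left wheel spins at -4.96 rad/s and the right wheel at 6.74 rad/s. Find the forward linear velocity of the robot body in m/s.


v = r*(wR + wL)/2 = 0.17*(6.74 + -4.96)/2 = 0.1513

0.1513 m/s


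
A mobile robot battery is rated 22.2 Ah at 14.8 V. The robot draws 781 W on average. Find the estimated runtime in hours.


E = 22.2*14.8 = 328.5600 Wh
t = E/P = 328.5600/781 = 0.4207

0.4207 hours


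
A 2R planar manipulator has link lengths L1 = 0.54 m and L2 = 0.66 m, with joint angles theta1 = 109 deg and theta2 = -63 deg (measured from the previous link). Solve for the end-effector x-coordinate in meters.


x = L1*cos(th1) + L2*cos(th1+th2) = 0.54*cos(109 deg) + 0.66*cos(46 deg) = 0.2827

0.2827 m


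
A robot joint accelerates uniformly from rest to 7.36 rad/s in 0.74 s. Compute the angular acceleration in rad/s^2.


alpha = delta_omega / t = 7.36 / 0.74 = 9.9459

9.9459 rad/s^2


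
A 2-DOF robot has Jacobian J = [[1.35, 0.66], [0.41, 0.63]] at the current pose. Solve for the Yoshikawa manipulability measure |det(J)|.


det(J) = 1.35*0.63 - (0.66)*(0.41) = 0.5799
|det(J)| = 0.5799

0.5799


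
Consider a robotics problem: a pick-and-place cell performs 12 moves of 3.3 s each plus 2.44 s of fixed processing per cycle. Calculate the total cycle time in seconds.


T = 12*3.3 + 2.44 = 42.0400

42.0400 s


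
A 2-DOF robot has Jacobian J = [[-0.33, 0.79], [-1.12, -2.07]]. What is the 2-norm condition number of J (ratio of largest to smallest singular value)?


JJ^T eigenvalues: trace(JJ^T) = 6.2723, det(JJ^T) = det(J)^2 = 2.45831041
s_max^2 = (6.2723 + sqrt(29.50850565))/2 = 5.85223660
s_min^2 = (6.2723 - sqrt(29.50850565))/2 = 0.42006340
kappa = s_max/s_min = sqrt(5.85223660/0.42006340) = 3.7325

3.7325


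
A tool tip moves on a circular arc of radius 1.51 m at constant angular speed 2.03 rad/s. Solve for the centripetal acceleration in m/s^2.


a_c = omega^2 * r = 2.03^2 * 1.51 = 6.2226

6.2226 m/s^2


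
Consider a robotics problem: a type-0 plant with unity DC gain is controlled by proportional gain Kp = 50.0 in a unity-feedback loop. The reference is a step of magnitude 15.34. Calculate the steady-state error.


e_ss = R/(1 + Kp) = 15.34/(1 + 50.0) = 15.34/51.0000 = 0.3008

0.3008


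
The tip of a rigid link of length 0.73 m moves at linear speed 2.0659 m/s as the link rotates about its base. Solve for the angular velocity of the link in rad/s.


omega = v / L = 2.0659 / 0.73 = 2.8300

2.8300 rad/s


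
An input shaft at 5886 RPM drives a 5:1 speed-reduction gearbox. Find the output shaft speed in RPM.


omega_out = omega_in / N = 5886 / 5 = 1177.2000

1177.2000 RPM


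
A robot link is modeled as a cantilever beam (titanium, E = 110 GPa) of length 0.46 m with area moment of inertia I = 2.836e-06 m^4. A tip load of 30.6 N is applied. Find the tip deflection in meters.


delta = F*L^3/(3*E*I) = 30.6*0.46^3/(3*1.100e+11*2.836e-06)
      = 2.9784816/935880 = 3.1825e-06

3.1825e-06 m


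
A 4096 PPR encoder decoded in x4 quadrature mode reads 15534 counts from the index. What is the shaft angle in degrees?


angle = counts * 360 / (PPR*4) = 15534 * 360 / 16384 = 341.3232

341.3232 degrees


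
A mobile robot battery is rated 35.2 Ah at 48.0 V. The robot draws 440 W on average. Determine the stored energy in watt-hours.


E = capacity * V = 35.2*48.0 = 1689.6000

1689.6000 Wh


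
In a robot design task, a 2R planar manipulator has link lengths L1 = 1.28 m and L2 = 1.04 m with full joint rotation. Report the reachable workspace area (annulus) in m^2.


r_max = L1 + L2 = 2.3200, r_min = |L1 - L2| = 0.2400
A = pi*(r_max^2 - r_min^2) = pi*(5.3824 - 0.0576) = 16.7284

16.7284 m^2


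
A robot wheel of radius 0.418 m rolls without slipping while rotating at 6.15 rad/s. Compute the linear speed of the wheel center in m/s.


v = omega * r = 6.15 * 0.418 = 2.5707

2.5707 m/s


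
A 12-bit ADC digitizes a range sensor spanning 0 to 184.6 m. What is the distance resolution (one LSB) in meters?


res = range / 2^n = 184.6/2^12 = 184.6/4096 = 0.0451

0.0451 m


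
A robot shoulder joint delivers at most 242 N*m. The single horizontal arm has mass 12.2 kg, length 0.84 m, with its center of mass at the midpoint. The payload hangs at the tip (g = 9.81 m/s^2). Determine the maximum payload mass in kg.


tau_arm = m_arm*g*(L/2) = 12.2*9.81*0.84/2 = 50.2664 N*m
tau_payload = tau_max - tau_arm = 242 - 50.2664 = 191.7336
m_payload = tau_payload / (g*L) = 191.7336 / (9.81*0.84) = 23.2675

23.2675 kg


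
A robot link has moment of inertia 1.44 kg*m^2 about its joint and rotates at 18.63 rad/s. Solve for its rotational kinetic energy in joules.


KE = (1/2)*I*omega^2 = 0.5*1.44*18.63^2 = 249.8954

249.8954 J


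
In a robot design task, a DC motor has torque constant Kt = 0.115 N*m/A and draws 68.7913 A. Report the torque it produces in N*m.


tau = Kt * I = 0.115*68.7913 = 7.9110

7.9110 N*m


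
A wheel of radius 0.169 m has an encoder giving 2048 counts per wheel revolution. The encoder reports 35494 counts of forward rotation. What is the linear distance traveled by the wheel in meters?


revs = 35494/2048 = 17.331055
d = revs * 2*pi*r = 17.331055 * 2*pi*0.169 = 18.4031

18.4031 m


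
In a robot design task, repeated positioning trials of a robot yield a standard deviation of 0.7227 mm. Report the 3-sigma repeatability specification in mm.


repeatability = 3*sigma = 3*0.7227 = 2.1681

2.1681 mm


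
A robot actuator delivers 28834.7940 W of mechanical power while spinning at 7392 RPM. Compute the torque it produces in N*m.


omega = 7392 * 2*pi/60 = 774.088430 rad/s
tau = P / omega = 28834.7940 / 774.088430 = 37.2500

37.2500 N*m


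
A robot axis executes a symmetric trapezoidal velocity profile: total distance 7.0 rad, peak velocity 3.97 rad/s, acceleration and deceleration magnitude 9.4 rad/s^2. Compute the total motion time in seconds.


t_acc = v/a = 3.97/9.4 = 0.422340 s
d_acc = v^2/(2a) = 0.838346 rad (each ramp)
d_cruise = 7.0 - 2*0.838346 = 5.323308 rad
t_cruise = 5.323308/3.97 = 1.340884 s
t_total = 2*0.422340 + 1.340884 = 2.1856

2.1856 s


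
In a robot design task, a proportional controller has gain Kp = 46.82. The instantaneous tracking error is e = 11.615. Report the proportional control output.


u_P = Kp * e = 46.82 * 11.615 = 543.8143

543.8143


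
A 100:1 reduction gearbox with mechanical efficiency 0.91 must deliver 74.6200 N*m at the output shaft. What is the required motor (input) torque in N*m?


tau_in = tau_out / (N * eta) = 74.6200 / (100 * 0.91) = 0.8200

0.8200 N*m


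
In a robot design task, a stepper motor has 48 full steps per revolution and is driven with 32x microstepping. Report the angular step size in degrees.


step = 360/(48*32) = 360/1536 = 0.2344

0.2344 degrees


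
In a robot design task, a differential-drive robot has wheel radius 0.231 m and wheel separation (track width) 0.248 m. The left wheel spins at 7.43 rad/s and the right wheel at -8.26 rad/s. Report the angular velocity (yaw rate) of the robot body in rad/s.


omega = r*(wR - wL)/L = 0.231*(-8.26 - (7.43))/0.248 = -14.6145

-14.6145 rad/s


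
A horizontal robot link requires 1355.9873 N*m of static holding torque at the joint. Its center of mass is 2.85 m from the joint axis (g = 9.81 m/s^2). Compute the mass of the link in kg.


m = tau / (g*L) = 1355.9873 / (9.81 * 2.85) = 48.5000

48.5000 kg


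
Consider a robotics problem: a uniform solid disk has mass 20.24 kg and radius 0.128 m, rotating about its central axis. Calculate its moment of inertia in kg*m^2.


I = (1/2)*m*R^2 = 0.5*20.24*0.128^2 = 0.1658

0.1658 kg*m^2


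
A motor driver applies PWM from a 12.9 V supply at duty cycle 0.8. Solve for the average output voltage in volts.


V_avg = V_supply * D = 12.9*0.8 = 10.3200

10.3200 V


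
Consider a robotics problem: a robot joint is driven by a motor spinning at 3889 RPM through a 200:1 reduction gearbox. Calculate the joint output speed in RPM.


omega_joint = omega_motor / N = 3889 / 200 = 19.4450

19.4450 RPM


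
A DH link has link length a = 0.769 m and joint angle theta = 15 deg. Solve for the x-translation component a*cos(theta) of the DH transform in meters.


a*cos(theta) = 0.769*cos(15 deg) = 0.7428

0.7428 m


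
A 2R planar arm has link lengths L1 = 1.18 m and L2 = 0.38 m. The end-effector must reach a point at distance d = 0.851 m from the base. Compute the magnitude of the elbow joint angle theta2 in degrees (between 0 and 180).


cos(th2) = (d^2 - L1^2 - L2^2)/(2*L1*L2) = (0.851^2 - 1.18^2 - 0.38^2)/(2*1.18*0.38) = -0.90610950
th2 = acos(-0.90610950) = 154.9731 deg

154.9731 degrees


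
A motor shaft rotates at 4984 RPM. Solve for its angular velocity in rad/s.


omega = 4984 * 2*pi/60 = 521.9233

521.9233 rad/s


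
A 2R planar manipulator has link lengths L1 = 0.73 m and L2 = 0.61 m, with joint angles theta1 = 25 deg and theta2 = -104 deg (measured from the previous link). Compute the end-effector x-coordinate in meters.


x = L1*cos(th1) + L2*cos(th1+th2) = 0.73*cos(25 deg) + 0.61*cos(-79 deg) = 0.7780

0.7780 m


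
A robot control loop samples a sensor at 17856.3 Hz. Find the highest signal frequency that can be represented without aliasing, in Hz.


f_max = f_s/2 = 17856.3/2 = 8928.1500

8928.1500 Hz


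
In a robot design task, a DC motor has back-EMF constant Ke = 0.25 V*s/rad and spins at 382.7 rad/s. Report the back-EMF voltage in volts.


V_emf = Ke * omega = 0.25*382.7 = 95.6750

95.6750 V


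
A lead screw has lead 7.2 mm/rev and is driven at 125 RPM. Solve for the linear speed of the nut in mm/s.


v = lead * (RPM/60) = 7.2*125/60 = 15.0000

15.0000 mm/s


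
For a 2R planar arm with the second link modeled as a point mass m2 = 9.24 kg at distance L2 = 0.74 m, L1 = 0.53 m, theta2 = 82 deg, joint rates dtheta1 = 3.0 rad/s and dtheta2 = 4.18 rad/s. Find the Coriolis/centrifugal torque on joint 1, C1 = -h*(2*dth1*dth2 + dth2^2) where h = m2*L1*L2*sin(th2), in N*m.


h = m2*L1*L2*sin(th2) = 9.24*0.53*0.74*sin(82 deg) = 3.588660
C1 = -h*(2*3.0*4.18 + 4.18^2) = -3.588660*42.5524 = -152.7061

-152.7061 N*m


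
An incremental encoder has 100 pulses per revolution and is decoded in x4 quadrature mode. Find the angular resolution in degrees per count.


resolution = 360 / (PPR * 4) = 360 / 400 = 0.9000

0.9000 degrees


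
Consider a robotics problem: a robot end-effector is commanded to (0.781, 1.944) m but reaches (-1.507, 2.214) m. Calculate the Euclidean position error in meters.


dx = -1.507 - (0.781) = -2.2880, dy = 2.214 - (1.944) = 0.2700
err = sqrt(5.234944 + 0.072900) = 2.3039

2.3039 m


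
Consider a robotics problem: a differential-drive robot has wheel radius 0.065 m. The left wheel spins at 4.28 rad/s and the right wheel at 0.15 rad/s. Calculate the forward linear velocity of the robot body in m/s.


v = r*(wR + wL)/2 = 0.065*(0.15 + 4.28)/2 = 0.1440

0.1440 m/s


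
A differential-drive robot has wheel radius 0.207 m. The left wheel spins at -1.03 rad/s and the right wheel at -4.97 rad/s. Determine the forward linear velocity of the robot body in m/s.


v = r*(wR + wL)/2 = 0.207*(-4.97 + -1.03)/2 = -0.6210

-0.6210 m/s


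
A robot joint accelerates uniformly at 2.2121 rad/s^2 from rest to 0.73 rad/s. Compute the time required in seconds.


t = delta_omega / alpha = 0.73 / 2.2121 = 0.3300

0.3300 s


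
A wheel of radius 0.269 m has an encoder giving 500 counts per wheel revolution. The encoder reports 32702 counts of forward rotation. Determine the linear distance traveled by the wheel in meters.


revs = 32702/500 = 65.404000
d = revs * 2*pi*r = 65.404000 * 2*pi*0.269 = 110.5443

110.5443 m


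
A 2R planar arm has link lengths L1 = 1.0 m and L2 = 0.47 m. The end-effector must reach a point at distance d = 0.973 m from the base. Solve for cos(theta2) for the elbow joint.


cos(th2) = (d^2 - L1^2 - L2^2)/(2*L1*L2) = (0.973^2 - 1.0^2 - 0.47^2)/(2*1.0*0.47) = -0.2917

-0.2917


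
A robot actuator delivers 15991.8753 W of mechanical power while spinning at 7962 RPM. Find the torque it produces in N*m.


omega = 7962 * 2*pi/60 = 833.778690 rad/s
tau = P / omega = 15991.8753 / 833.778690 = 19.1800

19.1800 N*m


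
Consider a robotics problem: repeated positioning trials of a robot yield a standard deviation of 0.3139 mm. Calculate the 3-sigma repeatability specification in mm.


repeatability = 3*sigma = 3*0.3139 = 0.9417

0.9417 mm


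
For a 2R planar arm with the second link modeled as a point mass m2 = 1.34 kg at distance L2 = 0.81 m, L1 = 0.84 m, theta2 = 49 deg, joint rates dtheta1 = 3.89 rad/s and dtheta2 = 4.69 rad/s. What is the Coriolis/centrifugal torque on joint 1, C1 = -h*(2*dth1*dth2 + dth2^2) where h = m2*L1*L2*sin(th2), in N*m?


h = m2*L1*L2*sin(th2) = 1.34*0.84*0.81*sin(49 deg) = 0.688096
C1 = -h*(2*3.89*4.69 + 4.69^2) = -0.688096*58.4843 = -40.2428

-40.2428 N*m


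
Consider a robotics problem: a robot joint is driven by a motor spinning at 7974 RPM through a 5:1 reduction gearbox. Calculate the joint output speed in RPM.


omega_joint = omega_motor / N = 7974 / 5 = 1594.8000

1594.8000 RPM


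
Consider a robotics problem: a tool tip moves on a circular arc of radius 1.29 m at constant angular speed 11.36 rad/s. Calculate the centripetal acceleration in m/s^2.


a_c = omega^2 * r = 11.36^2 * 1.29 = 166.4740

166.4740 m/s^2


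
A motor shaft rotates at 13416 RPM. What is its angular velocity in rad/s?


omega = 13416 * 2*pi/60 = 1404.9202

1404.9202 rad/s


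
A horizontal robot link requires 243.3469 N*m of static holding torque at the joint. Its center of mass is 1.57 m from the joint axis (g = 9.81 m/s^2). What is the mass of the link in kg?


m = tau / (g*L) = 243.3469 / (9.81 * 1.57) = 15.8000

15.8000 kg


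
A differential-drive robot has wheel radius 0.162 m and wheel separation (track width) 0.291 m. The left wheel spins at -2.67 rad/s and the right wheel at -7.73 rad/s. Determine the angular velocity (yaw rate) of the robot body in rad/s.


omega = r*(wR - wL)/L = 0.162*(-7.73 - (-2.67))/0.291 = -2.8169

-2.8169 rad/s


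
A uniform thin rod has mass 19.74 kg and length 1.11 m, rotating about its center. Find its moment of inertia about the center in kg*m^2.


I = (1/12)*m*L^2 = (1/12)*19.74*1.11^2 = 2.0268

2.0268 kg*m^2


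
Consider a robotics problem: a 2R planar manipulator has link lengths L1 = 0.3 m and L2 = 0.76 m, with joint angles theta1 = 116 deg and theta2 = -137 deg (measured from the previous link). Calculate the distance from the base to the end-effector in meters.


x = L1*cos(th1) + L2*cos(th1+th2) = 0.578010
y = L1*sin(th1) + L2*sin(th1+th2) = -0.002721
d = sqrt(x^2 + y^2) = sqrt(0.334096 + 7.403841e-06) = 0.5780

0.5780 m


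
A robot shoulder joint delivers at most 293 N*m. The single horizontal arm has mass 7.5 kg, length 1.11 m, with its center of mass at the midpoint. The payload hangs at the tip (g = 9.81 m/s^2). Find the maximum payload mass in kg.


tau_arm = m_arm*g*(L/2) = 7.5*9.81*1.11/2 = 40.8341 N*m
tau_payload = tau_max - tau_arm = 293 - 40.8341 = 252.1659
m_payload = tau_payload / (g*L) = 252.1659 / (9.81*1.11) = 23.1576

23.1576 kg


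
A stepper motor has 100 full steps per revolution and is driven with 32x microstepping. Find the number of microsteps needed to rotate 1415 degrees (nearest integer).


step_size = 360/(100*32) = 360/3200 = 0.112500 deg
n = 1415/(360/3200) = 1415*3200/360 = 12577.7778 -> 12578

12578 steps


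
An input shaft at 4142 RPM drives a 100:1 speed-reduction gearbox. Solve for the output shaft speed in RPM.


omega_out = omega_in / N = 4142 / 100 = 41.4200

41.4200 RPM


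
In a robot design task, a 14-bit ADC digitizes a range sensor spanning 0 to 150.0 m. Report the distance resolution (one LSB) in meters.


res = range / 2^n = 150.0/2^14 = 150.0/16384 = 0.0092

0.0092 m


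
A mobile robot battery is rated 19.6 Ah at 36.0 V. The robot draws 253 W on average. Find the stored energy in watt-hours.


E = capacity * V = 19.6*36.0 = 705.6000

705.6000 Wh


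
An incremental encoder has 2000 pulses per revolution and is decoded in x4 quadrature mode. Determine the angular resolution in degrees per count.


resolution = 360 / (PPR * 4) = 360 / 8000 = 0.0450

0.0450 degrees


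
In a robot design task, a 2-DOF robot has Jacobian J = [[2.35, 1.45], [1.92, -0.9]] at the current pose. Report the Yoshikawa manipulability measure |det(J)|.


det(J) = 2.35*-0.9 - (1.45)*(1.92) = -4.8990
|det(J)| = 4.8990

4.8990


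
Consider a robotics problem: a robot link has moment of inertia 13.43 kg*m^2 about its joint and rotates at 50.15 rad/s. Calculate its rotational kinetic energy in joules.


KE = (1/2)*I*omega^2 = 0.5*13.43*50.15^2 = 16888.3761

16888.3761 J


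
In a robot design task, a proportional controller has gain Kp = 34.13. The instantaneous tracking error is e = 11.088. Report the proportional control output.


u_P = Kp * e = 34.13 * 11.088 = 378.4334

378.4334


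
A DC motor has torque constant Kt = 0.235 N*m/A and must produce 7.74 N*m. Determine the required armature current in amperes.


I = tau / Kt = 7.74/0.235 = 32.9362

32.9362 A


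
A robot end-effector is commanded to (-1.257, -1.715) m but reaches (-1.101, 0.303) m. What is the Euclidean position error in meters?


dx = -1.101 - (-1.257) = 0.1560, dy = 0.303 - (-1.715) = 2.0180
err = sqrt(0.024336 + 4.072324) = 2.0240

2.0240 m


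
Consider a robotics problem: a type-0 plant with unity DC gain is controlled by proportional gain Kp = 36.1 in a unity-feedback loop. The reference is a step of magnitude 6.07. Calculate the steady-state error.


e_ss = R/(1 + Kp) = 6.07/(1 + 36.1) = 6.07/37.1000 = 0.1636

0.1636


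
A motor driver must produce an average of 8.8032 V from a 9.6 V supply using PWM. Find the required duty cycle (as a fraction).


D = V_avg/V_supply = 8.8032/9.6 = 0.9170

0.9170


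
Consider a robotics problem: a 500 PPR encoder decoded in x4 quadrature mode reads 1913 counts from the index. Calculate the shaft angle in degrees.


angle = counts * 360 / (PPR*4) = 1913 * 360 / 2000 = 344.3400

344.3400 degrees


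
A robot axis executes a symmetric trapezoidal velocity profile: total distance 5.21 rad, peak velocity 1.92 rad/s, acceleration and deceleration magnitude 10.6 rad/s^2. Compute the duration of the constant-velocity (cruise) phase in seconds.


t_acc = v/a = 0.181132 s, d_acc = v^2/(2a) = 0.173887 rad each
d_cruise = 5.21 - 2*0.173887 = 4.862226 rad
t_cruise = d_cruise/v = 4.862226/1.92 = 2.5324

2.5324 s


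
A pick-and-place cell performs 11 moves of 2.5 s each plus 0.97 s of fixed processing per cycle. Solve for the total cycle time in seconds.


T = 11*2.5 + 0.97 = 28.4700

28.4700 s


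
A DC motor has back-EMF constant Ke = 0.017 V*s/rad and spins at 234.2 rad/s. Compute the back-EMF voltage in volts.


V_emf = Ke * omega = 0.017*234.2 = 3.9814

3.9814 V


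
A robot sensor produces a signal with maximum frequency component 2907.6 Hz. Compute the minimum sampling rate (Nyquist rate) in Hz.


f_s,min = 2*f_max = 2*2907.6 = 5815.2000

5815.2000 Hz


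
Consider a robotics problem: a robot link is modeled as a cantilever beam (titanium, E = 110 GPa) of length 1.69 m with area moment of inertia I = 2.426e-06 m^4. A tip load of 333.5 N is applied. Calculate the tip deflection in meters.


delta = F*L^3/(3*E*I) = 333.5*1.69^3/(3*1.100e+11*2.426e-06)
      = 1609.7408015/800580 = 0.0020

0.0020 m


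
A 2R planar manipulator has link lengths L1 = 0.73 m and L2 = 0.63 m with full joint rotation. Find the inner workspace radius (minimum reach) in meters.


r_min = |L1 - L2| = |0.73 - 0.63| = 0.1000

0.1000 m


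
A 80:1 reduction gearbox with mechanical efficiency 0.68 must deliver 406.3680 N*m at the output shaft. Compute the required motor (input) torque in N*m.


tau_in = tau_out / (N * eta) = 406.3680 / (80 * 0.68) = 7.4700

7.4700 N*m


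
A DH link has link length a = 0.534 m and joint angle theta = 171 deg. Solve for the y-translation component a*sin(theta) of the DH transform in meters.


a*sin(theta) = 0.534*sin(171 deg) = 0.0835

0.0835 m


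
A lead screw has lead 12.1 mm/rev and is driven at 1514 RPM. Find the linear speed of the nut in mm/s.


v = lead * (RPM/60) = 12.1*1514/60 = 305.3233

305.3233 mm/s


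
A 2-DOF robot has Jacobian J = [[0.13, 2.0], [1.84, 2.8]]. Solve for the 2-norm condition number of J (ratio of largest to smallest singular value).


JJ^T eigenvalues: trace(JJ^T) = 15.2425, det(JJ^T) = det(J)^2 = 10.99585600
s_max^2 = (15.2425 + sqrt(188.35038225))/2 = 14.48329019
s_min^2 = (15.2425 - sqrt(188.35038225))/2 = 0.75920981
kappa = s_max/s_min = sqrt(14.48329019/0.75920981) = 4.3677

4.3677


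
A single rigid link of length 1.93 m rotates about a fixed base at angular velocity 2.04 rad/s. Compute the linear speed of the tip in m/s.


v = L*omega = 1.93 * 2.04 = 3.9372

3.9372 m/s


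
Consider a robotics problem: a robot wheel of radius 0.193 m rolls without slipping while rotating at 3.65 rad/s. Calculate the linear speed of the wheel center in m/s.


v = omega * r = 3.65 * 0.193 = 0.7045

0.7045 m/s


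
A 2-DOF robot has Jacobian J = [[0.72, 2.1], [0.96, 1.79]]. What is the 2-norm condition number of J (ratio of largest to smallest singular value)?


JJ^T eigenvalues: trace(JJ^T) = 9.0541, det(JJ^T) = det(J)^2 = 0.52881984
s_max^2 = (9.0541 + sqrt(79.86144745))/2 = 8.99531162
s_min^2 = (9.0541 - sqrt(79.86144745))/2 = 0.05878838
kappa = s_max/s_min = sqrt(8.99531162/0.05878838) = 12.3698

12.3698


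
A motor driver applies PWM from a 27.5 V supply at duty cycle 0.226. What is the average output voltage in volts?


V_avg = V_supply * D = 27.5*0.226 = 6.2150

6.2150 V


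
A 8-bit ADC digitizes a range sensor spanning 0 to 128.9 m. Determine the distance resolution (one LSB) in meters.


res = range / 2^n = 128.9/2^8 = 128.9/256 = 0.5035

0.5035 m


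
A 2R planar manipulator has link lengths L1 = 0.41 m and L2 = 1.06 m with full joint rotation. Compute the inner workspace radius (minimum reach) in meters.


r_min = |L1 - L2| = |0.41 - 1.06| = 0.6500

0.6500 m


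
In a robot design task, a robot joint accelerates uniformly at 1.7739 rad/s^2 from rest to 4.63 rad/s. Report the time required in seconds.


t = delta_omega / alpha = 4.63 / 1.7739 = 2.6101

2.6101 s


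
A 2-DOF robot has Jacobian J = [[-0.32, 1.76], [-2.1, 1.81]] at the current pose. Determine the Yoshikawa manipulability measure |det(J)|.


det(J) = -0.32*1.81 - (1.76)*(-2.1) = 3.1168
|det(J)| = 3.1168

3.1168


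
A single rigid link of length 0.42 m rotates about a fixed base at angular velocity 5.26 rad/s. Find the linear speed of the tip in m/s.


v = L*omega = 0.42 * 5.26 = 2.2092

2.2092 m/s


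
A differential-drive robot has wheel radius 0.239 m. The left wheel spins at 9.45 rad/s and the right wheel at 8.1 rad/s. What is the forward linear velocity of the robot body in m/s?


v = r*(wR + wL)/2 = 0.239*(8.1 + 9.45)/2 = 2.0972

2.0972 m/s


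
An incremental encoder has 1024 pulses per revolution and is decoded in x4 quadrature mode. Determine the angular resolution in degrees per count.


resolution = 360 / (PPR * 4) = 360 / 4096 = 0.0879

0.0879 degrees


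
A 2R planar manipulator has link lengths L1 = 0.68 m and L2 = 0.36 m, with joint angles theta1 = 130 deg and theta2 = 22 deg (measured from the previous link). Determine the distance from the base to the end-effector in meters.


x = L1*cos(th1) + L2*cos(th1+th2) = -0.754957
y = L1*sin(th1) + L2*sin(th1+th2) = 0.689920
d = sqrt(x^2 + y^2) = sqrt(0.569960 + 0.475990) = 1.0227

1.0227 m


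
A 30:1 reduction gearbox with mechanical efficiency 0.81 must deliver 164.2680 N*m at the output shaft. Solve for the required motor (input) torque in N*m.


tau_in = tau_out / (N * eta) = 164.2680 / (30 * 0.81) = 6.7600

6.7600 N*m


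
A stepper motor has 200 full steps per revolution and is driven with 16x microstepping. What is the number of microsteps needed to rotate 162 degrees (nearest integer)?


step_size = 360/(200*16) = 360/3200 = 0.112500 deg
n = 162/(360/3200) = 162*3200/360 = 1440

1440 steps


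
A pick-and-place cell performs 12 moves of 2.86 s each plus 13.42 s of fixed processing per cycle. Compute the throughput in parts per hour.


T_cycle = 12*2.86 + 13.42 = 47.7400 s
rate = 3600/T = 75.4085

75.4085 parts/hour


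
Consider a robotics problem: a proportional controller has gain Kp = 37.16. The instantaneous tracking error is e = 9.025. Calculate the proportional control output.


u_P = Kp * e = 37.16 * 9.025 = 335.3690

335.3690


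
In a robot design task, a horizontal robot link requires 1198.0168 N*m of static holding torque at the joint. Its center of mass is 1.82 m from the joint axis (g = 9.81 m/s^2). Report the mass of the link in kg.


m = tau / (g*L) = 1198.0168 / (9.81 * 1.82) = 67.1000

67.1000 kg


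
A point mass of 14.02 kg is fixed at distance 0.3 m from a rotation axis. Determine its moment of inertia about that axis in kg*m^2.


I = m*r^2 = 14.02*0.3^2 = 1.2618

1.2618 kg*m^2


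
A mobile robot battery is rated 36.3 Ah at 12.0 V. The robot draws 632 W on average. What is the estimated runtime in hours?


E = 36.3*12.0 = 435.6000 Wh
t = E/P = 435.6000/632 = 0.6892

0.6892 hours


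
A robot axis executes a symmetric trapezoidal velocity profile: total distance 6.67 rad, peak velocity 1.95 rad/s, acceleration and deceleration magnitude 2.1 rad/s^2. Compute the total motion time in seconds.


t_acc = v/a = 1.95/2.1 = 0.928571 s
d_acc = v^2/(2a) = 0.905357 rad (each ramp)
d_cruise = 6.67 - 2*0.905357 = 4.859286 rad
t_cruise = 4.859286/1.95 = 2.491942 s
t_total = 2*0.928571 + 2.491942 = 4.3491

4.3491 s


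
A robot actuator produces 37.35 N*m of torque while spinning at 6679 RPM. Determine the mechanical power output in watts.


omega = 6679 * 2*pi/60 = 699.423244 rad/s
P = tau * omega = 37.35 * 699.423244 = 26123.4582

26123.4582 W


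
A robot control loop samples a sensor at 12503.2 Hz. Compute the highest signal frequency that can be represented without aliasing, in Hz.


f_max = f_s/2 = 12503.2/2 = 6251.6000

6251.6000 Hz


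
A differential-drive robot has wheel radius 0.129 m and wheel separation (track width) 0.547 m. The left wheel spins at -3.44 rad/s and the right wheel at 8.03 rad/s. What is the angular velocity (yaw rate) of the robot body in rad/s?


omega = r*(wR - wL)/L = 0.129*(8.03 - (-3.44))/0.547 = 2.7050

2.7050 rad/s


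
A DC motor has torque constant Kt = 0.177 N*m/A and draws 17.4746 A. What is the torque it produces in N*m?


tau = Kt * I = 0.177*17.4746 = 3.0930

3.0930 N*m


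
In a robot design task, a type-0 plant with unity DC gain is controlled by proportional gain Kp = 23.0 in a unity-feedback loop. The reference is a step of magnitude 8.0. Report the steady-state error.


e_ss = R/(1 + Kp) = 8.0/(1 + 23.0) = 8.0/24.0000 = 0.3333

0.3333


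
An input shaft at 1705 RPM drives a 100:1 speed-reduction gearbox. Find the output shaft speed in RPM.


omega_out = omega_in / N = 1705 / 100 = 17.0500

17.0500 RPM


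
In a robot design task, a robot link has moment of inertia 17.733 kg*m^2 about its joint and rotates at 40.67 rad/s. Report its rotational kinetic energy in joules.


KE = (1/2)*I*omega^2 = 0.5*17.733*40.67^2 = 14665.6246

14665.6246 J


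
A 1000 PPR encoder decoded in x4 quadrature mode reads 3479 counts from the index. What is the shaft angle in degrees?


angle = counts * 360 / (PPR*4) = 3479 * 360 / 4000 = 313.1100

313.1100 degrees


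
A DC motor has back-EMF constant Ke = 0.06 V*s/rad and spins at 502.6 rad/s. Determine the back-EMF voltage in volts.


V_emf = Ke * omega = 0.06*502.6 = 30.1560

30.1560 V


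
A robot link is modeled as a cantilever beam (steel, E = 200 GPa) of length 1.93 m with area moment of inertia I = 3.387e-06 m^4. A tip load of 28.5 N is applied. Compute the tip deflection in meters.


delta = F*L^3/(3*E*I) = 28.5*1.93^3/(3*2.000e+11*3.387e-06)
      = 204.8881245/2032200 = 1.0082e-04

1.0082e-04 m


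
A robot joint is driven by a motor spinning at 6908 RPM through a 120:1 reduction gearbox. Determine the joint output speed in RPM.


omega_joint = omega_motor / N = 6908 / 120 = 57.5667

57.5667 RPM


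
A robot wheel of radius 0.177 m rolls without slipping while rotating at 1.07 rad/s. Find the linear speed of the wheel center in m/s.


v = omega * r = 1.07 * 0.177 = 0.1894

0.1894 m/s


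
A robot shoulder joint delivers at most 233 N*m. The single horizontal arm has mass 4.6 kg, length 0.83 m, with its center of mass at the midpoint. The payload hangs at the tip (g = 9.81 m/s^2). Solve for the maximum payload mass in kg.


tau_arm = m_arm*g*(L/2) = 4.6*9.81*0.83/2 = 18.7273 N*m
tau_payload = tau_max - tau_arm = 233 - 18.7273 = 214.2727
m_payload = tau_payload / (g*L) = 214.2727 / (9.81*0.83) = 26.3160

26.3160 kg


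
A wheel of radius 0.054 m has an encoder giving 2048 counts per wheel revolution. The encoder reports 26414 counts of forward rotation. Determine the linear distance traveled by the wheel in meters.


revs = 26414/2048 = 12.897461
d = revs * 2*pi*r = 12.897461 * 2*pi*0.054 = 4.3760

4.3760 m


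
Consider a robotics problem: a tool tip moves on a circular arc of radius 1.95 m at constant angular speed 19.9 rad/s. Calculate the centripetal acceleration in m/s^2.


a_c = omega^2 * r = 19.9^2 * 1.95 = 772.2195

772.2195 m/s^2


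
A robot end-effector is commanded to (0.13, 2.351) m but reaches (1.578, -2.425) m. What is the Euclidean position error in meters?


dx = 1.578 - (0.13) = 1.4480, dy = -2.425 - (2.351) = -4.7760
err = sqrt(2.096704 + 22.810176) = 4.9907

4.9907 m


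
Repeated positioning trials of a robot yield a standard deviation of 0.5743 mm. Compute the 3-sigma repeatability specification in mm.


repeatability = 3*sigma = 3*0.5743 = 1.7229

1.7229 mm


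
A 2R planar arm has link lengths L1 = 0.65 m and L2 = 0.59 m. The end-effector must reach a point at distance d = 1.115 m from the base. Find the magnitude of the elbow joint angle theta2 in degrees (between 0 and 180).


cos(th2) = (d^2 - L1^2 - L2^2)/(2*L1*L2) = (1.115^2 - 0.65^2 - 0.59^2)/(2*0.65*0.59) = 0.61619948
th2 = acos(0.61619948) = 51.9609 deg

51.9609 degrees


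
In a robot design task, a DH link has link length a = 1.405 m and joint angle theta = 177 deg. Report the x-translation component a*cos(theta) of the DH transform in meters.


a*cos(theta) = 1.405*cos(177 deg) = -1.4031

-1.4031 m


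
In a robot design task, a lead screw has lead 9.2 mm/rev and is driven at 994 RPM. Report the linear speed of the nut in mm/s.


v = lead * (RPM/60) = 9.2*994/60 = 152.4133

152.4133 mm/s


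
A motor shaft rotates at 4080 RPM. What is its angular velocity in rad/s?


omega = 4080 * 2*pi/60 = 427.2566

427.2566 rad/s


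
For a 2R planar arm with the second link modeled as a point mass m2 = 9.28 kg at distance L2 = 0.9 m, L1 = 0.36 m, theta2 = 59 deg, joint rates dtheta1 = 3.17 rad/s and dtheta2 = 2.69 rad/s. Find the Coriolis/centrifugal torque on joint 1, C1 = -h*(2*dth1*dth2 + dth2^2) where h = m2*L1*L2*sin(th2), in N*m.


h = m2*L1*L2*sin(th2) = 9.28*0.36*0.9*sin(59 deg) = 2.577262
C1 = -h*(2*3.17*2.69 + 2.69^2) = -2.577262*24.2907 = -62.6035

-62.6035 N*m


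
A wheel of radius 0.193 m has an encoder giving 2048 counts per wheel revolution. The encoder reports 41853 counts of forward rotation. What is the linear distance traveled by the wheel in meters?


revs = 41853/2048 = 20.436035
d = revs * 2*pi*r = 20.436035 * 2*pi*0.193 = 24.7819

24.7819 m


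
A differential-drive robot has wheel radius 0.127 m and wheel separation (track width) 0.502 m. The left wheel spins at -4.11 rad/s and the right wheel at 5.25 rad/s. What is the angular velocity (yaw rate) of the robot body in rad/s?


omega = r*(wR - wL)/L = 0.127*(5.25 - (-4.11))/0.502 = 2.3680

2.3680 rad/s


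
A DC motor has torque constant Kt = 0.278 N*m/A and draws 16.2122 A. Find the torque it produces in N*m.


tau = Kt * I = 0.278*16.2122 = 4.5070

4.5070 N*m


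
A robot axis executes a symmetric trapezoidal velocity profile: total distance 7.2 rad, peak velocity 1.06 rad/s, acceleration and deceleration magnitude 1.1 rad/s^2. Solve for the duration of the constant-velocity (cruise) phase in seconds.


t_acc = v/a = 0.963636 s, d_acc = v^2/(2a) = 0.510727 rad each
d_cruise = 7.2 - 2*0.510727 = 6.178546 rad
t_cruise = d_cruise/v = 6.178546/1.06 = 5.8288

5.8288 s


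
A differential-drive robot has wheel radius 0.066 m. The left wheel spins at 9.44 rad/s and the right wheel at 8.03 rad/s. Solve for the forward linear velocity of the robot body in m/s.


v = r*(wR + wL)/2 = 0.066*(8.03 + 9.44)/2 = 0.5765

0.5765 m/s


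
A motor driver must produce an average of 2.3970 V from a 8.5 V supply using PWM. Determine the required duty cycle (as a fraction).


D = V_avg/V_supply = 2.3970/8.5 = 0.2820

0.2820


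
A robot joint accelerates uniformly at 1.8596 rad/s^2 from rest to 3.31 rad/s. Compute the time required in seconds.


t = delta_omega / alpha = 3.31 / 1.8596 = 1.7800

1.7800 s


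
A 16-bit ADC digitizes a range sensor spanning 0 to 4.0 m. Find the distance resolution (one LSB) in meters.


res = range / 2^n = 4.0/2^16 = 4.0/65536 = 6.1035e-05

6.1035e-05 m


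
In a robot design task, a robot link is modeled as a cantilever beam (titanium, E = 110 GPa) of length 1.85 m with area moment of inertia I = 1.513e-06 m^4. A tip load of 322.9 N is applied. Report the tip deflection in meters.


delta = F*L^3/(3*E*I) = 322.9*1.85^3/(3*1.100e+11*1.513e-06)
      = 2044.4817125/499290 = 0.0041

0.0041 m


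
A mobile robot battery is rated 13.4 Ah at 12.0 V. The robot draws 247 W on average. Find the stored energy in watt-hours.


E = capacity * V = 13.4*12.0 = 160.8000

160.8000 Wh
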